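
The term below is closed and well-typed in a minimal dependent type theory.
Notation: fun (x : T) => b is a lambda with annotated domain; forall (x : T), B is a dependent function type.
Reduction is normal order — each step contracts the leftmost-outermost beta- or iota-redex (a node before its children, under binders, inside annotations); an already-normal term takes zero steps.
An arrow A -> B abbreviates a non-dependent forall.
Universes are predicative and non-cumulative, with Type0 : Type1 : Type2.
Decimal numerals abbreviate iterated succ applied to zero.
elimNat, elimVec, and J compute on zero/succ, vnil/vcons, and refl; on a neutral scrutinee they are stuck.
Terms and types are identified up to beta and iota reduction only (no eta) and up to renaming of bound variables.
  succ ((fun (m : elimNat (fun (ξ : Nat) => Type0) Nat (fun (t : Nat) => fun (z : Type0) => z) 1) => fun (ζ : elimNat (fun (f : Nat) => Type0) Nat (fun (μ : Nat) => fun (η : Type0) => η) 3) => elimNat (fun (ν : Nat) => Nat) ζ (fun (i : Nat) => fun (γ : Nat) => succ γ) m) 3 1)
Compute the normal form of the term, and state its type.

reduced normal form:
  5
the term's type:
  Nat


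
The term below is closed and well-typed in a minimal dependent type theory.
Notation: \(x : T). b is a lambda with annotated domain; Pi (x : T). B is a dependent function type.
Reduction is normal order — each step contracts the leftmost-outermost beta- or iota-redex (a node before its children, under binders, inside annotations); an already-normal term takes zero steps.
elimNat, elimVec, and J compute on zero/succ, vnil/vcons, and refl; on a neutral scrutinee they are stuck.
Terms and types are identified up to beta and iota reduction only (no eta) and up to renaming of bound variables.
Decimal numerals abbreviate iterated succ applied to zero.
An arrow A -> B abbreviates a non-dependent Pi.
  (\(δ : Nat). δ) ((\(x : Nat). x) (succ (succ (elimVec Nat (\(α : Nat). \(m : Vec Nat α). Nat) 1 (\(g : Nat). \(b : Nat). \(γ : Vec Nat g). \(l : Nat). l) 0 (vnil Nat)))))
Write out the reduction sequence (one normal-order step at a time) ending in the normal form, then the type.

reduction (normal order):
  (\(δ : Nat). δ) ((\(x : Nat). x) (succ (succ (elimVec Nat (\(α : Nat). \(m : Vec Nat α). Nat) 1 (\(g : Nat). \(b : Nat). \(γ : Vec Nat g). \(l : Nat). l) 0 (vnil Nat)))))
  ~> (\(δ : Nat). δ) (succ (succ (elimVec Nat (\(x : Nat). \(α : Vec Nat x). Nat) 1 (\(m : Nat). \(g : Nat). \(b : Vec Nat m). \(γ : Nat). γ) 0 (vnil Nat))))
  ~> succ (succ (elimVec Nat (\(δ : Nat). \(x : Vec Nat δ). Nat) 1 (\(α : Nat). \(m : Nat). \(g : Vec Nat α). \(b : Nat). b) 0 (vnil Nat)))
  ~> 3
inferred type:
  Nat


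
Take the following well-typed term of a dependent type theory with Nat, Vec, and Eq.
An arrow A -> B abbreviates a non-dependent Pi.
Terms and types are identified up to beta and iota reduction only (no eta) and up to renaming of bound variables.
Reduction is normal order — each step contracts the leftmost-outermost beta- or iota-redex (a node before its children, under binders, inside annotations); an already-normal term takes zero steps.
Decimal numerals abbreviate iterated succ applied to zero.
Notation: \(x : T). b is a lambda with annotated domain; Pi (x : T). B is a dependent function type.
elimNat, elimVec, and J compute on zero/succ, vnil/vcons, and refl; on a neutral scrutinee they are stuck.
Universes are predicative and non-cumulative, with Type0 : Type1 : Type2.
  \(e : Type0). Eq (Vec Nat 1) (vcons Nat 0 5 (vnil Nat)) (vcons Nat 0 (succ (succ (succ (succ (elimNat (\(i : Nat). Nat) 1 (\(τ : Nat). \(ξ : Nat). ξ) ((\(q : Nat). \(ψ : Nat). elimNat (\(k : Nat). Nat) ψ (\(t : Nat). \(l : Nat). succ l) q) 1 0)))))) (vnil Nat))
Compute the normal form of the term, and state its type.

reduced normal form:
  \(e : Type0). Eq (Vec Nat 1) (vcons Nat 0 5 (vnil Nat)) (vcons Nat 0 5 (vnil Nat))
the term's type:
  Type0 -> Type0


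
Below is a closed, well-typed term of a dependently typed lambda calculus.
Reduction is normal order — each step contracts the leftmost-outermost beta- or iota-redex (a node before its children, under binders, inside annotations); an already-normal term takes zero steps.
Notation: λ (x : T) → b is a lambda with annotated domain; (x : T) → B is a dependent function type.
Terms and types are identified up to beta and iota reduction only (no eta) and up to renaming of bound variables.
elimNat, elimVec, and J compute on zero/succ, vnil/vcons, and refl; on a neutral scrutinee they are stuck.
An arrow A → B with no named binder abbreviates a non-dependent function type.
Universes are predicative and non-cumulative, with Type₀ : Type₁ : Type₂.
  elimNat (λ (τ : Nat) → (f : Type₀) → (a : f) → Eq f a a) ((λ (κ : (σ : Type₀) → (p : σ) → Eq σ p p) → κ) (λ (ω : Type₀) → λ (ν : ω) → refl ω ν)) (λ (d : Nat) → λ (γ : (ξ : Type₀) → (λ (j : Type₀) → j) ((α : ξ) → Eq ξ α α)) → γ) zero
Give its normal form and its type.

reduced normal form:
  λ (τ : Type₀) → λ (f : τ) → refl τ f
inferred type:
  (τ : Type₀) → (f : τ) → Eq τ f f
observation: normalization takes exactly 2 steps under the normal-order strategy.


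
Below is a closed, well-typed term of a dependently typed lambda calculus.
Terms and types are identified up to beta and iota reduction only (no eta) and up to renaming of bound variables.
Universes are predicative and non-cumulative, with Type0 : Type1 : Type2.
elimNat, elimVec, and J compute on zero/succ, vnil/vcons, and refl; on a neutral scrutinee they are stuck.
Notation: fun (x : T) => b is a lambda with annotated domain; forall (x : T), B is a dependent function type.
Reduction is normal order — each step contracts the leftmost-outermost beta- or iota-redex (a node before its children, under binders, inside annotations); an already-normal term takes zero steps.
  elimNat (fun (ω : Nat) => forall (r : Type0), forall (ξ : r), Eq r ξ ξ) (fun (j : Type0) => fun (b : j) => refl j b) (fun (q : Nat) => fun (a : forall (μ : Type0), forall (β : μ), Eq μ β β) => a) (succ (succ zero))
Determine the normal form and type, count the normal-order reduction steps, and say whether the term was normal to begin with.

reduced normal form:
  fun (ω : Type0) => fun (r : ω) => refl ω r
inferred type:
  forall (ω : Type0), forall (r : ω), Eq ω r r
steps to reach normal form (normal order): 7
term was already normal: no
first redex: an elimNat iota-redex


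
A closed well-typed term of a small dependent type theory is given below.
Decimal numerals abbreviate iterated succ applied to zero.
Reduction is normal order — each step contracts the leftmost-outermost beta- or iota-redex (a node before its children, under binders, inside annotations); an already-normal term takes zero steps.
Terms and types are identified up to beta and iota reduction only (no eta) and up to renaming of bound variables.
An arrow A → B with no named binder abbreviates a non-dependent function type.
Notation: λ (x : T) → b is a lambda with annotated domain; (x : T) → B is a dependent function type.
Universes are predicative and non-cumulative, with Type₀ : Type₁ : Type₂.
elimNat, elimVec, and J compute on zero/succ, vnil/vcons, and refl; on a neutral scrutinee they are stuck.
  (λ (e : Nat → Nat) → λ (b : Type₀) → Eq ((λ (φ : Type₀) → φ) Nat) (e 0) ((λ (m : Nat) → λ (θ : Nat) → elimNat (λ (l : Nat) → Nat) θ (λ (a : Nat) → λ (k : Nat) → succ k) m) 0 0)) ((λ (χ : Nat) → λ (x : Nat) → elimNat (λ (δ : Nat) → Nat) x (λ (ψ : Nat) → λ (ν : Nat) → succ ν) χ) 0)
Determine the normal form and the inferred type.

resulting normal form:
  λ (e : Type₀) → Eq Nat 0 0
the term's type:
  Type₀ → Type₀


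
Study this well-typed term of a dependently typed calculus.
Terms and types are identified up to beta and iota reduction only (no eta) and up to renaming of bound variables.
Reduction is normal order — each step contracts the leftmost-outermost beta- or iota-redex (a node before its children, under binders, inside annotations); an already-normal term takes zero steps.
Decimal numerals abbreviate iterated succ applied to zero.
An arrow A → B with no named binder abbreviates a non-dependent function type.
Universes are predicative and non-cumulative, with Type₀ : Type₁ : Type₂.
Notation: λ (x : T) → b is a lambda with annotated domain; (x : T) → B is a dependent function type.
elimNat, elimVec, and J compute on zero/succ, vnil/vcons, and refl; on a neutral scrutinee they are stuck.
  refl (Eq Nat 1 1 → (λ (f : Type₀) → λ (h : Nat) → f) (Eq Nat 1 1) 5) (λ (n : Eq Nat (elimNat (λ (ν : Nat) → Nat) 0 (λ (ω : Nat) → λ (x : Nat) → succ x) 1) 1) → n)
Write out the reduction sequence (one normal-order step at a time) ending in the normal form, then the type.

normal-order reduction:
  refl (Eq Nat 1 1 → (λ (f : Type₀) → λ (h : Nat) → f) (Eq Nat 1 1) 5) (λ (n : Eq Nat (elimNat (λ (ν : Nat) → Nat) 0 (λ (ω : Nat) → λ (x : Nat) → succ x) 1) 1) → n)
  ~> refl (Eq Nat 1 1 → (λ (f : Nat) → Eq Nat 1 1) 5) (λ (h : Eq Nat (elimNat (λ (n : Nat) → Nat) 0 (λ (ν : Nat) → λ (ω : Nat) → succ ω) 1) 1) → h)
  ~> refl (Eq Nat 1 1 → Eq Nat 1 1) (λ (f : Eq Nat (elimNat (λ (h : Nat) → Nat) 0 (λ (n : Nat) → λ (ν : Nat) → succ ν) 1) 1) → f)
  ~> refl (Eq Nat 1 1 → Eq Nat 1 1) (λ (f : Eq Nat ((λ (h : Nat) → λ (n : Nat) → succ n) 0 (elimNat (λ (ν : Nat) → Nat) 0 (λ (ω : Nat) → λ (x : Nat) → succ x) 0)) 1) → f)
  ~> refl (Eq Nat 1 1 → Eq Nat 1 1) (λ (f : Eq Nat ((λ (h : Nat) → succ h) (elimNat (λ (n : Nat) → Nat) 0 (λ (ν : Nat) → λ (ω : Nat) → succ ω) 0)) 1) → f)
  ~> refl (Eq Nat 1 1 → Eq Nat 1 1) (λ (f : Eq Nat (succ (elimNat (λ (h : Nat) → Nat) 0 (λ (n : Nat) → λ (ν : Nat) → succ ν) 0)) 1) → f)
  ~> refl (Eq Nat 1 1 → Eq Nat 1 1) (λ (f : Eq Nat 1 1) → f)
type:
  Eq (Eq Nat 1 1 → Eq Nat 1 1) (λ (f : Eq Nat 1 1) → f) (λ (h : Eq Nat 1 1) → h)


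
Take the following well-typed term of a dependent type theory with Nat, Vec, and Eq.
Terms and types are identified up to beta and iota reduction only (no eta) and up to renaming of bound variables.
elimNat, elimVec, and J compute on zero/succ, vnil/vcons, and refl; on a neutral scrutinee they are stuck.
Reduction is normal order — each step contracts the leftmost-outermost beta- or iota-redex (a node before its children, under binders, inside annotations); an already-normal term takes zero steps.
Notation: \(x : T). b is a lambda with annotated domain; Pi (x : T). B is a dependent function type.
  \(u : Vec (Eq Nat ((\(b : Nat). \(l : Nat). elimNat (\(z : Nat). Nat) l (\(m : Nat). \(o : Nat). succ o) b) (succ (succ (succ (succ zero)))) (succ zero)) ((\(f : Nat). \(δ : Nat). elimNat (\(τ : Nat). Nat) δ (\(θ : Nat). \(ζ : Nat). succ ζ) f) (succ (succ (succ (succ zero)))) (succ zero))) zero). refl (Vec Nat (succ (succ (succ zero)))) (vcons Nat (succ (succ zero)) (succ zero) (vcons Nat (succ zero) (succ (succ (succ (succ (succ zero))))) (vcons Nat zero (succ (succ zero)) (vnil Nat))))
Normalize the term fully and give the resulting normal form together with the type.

reduced normal form:
  \(u : Vec (Eq Nat (succ (succ (succ (succ (succ zero))))) (succ (succ (succ (succ (succ zero)))))) zero). refl (Vec Nat (succ (succ (succ zero)))) (vcons Nat (succ (succ zero)) (succ zero) (vcons Nat (succ zero) (succ (succ (succ (succ (succ zero))))) (vcons Nat zero (succ (succ zero)) (vnil Nat))))
inferred type:
  Pi (u : Vec (Eq Nat (succ (succ (succ (succ (succ zero))))) (succ (succ (succ (succ (succ zero)))))) zero). Eq (Vec Nat (succ (succ (succ zero)))) (vcons Nat (succ (succ zero)) (succ zero) (vcons Nat (succ zero) (succ (succ (succ (succ (succ zero))))) (vcons Nat zero (succ (succ zero)) (vnil Nat)))) (vcons Nat (succ (succ zero)) (succ zero) (vcons Nat (succ zero) (succ (succ (succ (succ (succ zero))))) (vcons Nat zero (succ (succ zero)) (vnil Nat))))


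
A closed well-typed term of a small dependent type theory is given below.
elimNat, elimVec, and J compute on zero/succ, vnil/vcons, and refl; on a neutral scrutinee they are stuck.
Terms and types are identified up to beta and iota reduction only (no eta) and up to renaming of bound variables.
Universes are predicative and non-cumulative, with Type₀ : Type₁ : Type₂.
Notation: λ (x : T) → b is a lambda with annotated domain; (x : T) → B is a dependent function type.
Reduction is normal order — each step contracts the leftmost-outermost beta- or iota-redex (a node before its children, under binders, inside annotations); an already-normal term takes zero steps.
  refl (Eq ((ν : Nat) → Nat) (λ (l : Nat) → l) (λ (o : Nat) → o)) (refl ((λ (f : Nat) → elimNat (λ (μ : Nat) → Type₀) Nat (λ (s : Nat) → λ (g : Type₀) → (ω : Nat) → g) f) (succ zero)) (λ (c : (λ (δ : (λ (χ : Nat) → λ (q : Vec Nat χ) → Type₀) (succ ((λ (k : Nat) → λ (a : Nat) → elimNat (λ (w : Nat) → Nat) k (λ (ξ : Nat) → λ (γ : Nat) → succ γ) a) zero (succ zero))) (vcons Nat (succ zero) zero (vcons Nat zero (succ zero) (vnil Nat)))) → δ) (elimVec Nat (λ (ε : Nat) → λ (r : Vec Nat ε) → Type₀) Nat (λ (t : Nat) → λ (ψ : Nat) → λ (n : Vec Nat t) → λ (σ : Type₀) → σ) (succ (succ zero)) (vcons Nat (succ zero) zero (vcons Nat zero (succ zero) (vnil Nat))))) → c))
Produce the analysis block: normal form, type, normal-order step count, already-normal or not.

reduced normal form:
  refl (Eq ((ν : Nat) → Nat) (λ (l : Nat) → l) (λ (o : Nat) → o)) (refl ((f : Nat) → Nat) (λ (μ : Nat) → μ))
inferred type:
  Eq (Eq ((ν : Nat) → Nat) (λ (l : Nat) → l) (λ (o : Nat) → o)) (refl ((f : Nat) → Nat) (λ (μ : Nat) → μ)) (refl ((s : Nat) → Nat) (λ (g : Nat) → g))
reduction steps (normal order): 17
already normal: no
first redex: a beta-redex


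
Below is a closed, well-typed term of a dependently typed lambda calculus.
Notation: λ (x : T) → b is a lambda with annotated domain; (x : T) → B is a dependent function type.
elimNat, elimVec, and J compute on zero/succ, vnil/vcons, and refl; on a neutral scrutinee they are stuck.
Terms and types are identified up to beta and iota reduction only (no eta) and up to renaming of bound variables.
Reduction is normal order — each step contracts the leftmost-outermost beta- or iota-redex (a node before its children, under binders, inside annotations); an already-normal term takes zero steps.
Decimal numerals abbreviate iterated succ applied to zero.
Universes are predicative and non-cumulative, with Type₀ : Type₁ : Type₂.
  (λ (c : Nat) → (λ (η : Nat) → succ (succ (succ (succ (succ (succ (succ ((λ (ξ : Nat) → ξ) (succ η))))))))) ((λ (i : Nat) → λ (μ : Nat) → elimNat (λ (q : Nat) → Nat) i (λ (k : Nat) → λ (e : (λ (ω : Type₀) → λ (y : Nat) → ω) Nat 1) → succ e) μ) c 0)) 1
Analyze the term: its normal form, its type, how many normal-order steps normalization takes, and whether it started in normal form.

resulting normal form:
  9
type:
  Nat
steps to reach normal form (normal order): 6
already normal: no
first contracted redex: a beta-redex


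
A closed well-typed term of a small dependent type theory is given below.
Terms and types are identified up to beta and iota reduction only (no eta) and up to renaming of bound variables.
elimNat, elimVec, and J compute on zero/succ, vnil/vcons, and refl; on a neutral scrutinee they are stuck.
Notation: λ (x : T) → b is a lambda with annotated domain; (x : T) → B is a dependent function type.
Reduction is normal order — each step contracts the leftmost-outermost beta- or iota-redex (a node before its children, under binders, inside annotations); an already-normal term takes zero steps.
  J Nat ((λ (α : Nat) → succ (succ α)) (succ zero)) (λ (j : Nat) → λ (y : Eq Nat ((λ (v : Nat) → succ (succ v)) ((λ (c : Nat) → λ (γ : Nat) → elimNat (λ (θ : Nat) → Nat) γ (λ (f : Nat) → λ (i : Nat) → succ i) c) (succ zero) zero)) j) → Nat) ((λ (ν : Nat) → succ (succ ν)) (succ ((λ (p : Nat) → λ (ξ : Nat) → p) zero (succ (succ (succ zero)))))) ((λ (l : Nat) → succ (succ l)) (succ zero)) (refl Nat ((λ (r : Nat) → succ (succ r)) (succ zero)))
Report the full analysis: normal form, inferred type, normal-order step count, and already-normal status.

reduced normal form:
  succ (succ (succ zero))
type:
  Nat
reduction steps (normal order): 4
started in normal form: no
first contracted redex: a J iota-redex


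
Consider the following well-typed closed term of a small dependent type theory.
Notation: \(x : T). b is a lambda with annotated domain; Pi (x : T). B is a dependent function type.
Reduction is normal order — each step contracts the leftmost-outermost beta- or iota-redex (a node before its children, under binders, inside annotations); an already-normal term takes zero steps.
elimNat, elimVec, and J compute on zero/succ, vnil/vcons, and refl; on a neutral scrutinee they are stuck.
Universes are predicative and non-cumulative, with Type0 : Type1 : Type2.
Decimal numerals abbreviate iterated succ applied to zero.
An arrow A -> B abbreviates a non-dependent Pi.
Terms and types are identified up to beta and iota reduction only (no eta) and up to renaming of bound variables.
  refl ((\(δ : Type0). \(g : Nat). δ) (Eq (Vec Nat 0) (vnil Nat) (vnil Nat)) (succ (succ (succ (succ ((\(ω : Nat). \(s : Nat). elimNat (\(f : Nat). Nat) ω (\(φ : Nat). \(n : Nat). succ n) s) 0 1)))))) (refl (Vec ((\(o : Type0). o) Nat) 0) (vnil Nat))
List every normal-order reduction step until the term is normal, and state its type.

reduction (normal order):
  refl ((\(δ : Type0). \(g : Nat). δ) (Eq (Vec Nat 0) (vnil Nat) (vnil Nat)) (succ (succ (succ (succ ((\(ω : Nat). \(s : Nat). elimNat (\(f : Nat). Nat) ω (\(φ : Nat). \(n : Nat). succ n) s) 0 1)))))) (refl (Vec ((\(o : Type0). o) Nat) 0) (vnil Nat))
  ~> refl ((\(δ : Nat). Eq (Vec Nat 0) (vnil Nat) (vnil Nat)) (succ (succ (succ (succ ((\(g : Nat). \(ω : Nat). elimNat (\(s : Nat). Nat) g (\(f : Nat). \(φ : Nat). succ φ) ω) 0 1)))))) (refl (Vec ((\(n : Type0). n) Nat) 0) (vnil Nat))
  ~> refl (Eq (Vec Nat 0) (vnil Nat) (vnil Nat)) (refl (Vec ((\(δ : Type0). δ) Nat) 0) (vnil Nat))
  ~> refl (Eq (Vec Nat 0) (vnil Nat) (vnil Nat)) (refl (Vec Nat 0) (vnil Nat))
type:
  Eq (Eq (Vec Nat 0) (vnil Nat) (vnil Nat)) (refl (Vec Nat 0) (vnil Nat)) (refl (Vec Nat 0) (vnil Nat))


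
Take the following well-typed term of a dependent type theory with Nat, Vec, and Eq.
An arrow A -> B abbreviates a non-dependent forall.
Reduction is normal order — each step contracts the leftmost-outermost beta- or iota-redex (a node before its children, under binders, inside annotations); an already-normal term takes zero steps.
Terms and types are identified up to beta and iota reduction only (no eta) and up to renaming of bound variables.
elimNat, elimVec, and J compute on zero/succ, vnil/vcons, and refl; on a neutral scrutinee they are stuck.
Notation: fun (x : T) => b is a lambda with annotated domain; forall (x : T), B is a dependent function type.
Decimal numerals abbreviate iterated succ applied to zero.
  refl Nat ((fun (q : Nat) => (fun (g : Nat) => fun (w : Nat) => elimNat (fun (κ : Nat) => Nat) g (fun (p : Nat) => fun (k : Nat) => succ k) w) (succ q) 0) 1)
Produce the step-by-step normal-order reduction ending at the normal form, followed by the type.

normal-order reduction sequence:
  refl Nat ((fun (q : Nat) => (fun (g : Nat) => fun (w : Nat) => elimNat (fun (κ : Nat) => Nat) g (fun (p : Nat) => fun (k : Nat) => succ k) w) (succ q) 0) 1)
  ~> refl Nat ((fun (q : Nat) => fun (g : Nat) => elimNat (fun (w : Nat) => Nat) q (fun (κ : Nat) => fun (p : Nat) => succ p) g) 2 0)
  ~> refl Nat ((fun (q : Nat) => elimNat (fun (g : Nat) => Nat) 2 (fun (w : Nat) => fun (κ : Nat) => succ κ) q) 0)
  ~> refl Nat (elimNat (fun (q : Nat) => Nat) 2 (fun (g : Nat) => fun (w : Nat) => succ w) 0)
  ~> refl Nat 2
the term's type:
  Eq Nat 2 2


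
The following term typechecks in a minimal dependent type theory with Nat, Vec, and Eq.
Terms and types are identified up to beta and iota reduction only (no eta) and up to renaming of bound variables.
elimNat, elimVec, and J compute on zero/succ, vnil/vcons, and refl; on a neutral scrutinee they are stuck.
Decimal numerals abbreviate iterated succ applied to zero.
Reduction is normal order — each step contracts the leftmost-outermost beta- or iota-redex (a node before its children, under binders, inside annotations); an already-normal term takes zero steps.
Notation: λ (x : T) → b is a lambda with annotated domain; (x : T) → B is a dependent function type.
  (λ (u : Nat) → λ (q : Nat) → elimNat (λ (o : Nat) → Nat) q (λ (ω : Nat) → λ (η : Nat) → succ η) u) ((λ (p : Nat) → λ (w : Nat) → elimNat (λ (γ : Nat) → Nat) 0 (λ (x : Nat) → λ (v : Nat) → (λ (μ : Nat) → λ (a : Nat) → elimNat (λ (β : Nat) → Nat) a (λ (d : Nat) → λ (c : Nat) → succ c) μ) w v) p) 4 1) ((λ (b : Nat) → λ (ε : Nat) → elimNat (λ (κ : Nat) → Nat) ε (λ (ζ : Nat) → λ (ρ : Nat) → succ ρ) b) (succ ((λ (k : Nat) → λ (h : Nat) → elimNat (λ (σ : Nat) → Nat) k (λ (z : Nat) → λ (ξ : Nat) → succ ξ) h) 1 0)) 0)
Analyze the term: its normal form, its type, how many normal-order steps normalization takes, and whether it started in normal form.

reduced normal form:
  6
type:
  Nat
reduction steps (normal order): 66
already normal: no
first contracted redex: a beta-redex


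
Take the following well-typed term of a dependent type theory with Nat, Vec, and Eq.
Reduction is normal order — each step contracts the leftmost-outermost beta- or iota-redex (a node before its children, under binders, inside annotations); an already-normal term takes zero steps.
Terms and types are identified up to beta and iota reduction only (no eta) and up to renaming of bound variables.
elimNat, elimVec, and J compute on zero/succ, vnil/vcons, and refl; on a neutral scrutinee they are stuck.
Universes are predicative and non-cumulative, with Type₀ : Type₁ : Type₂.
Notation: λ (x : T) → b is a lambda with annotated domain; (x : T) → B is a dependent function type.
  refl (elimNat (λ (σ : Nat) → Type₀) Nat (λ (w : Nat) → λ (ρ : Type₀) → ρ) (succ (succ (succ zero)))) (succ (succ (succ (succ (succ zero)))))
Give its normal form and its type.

normal form:
  refl Nat (succ (succ (succ (succ (succ zero)))))
the term's type:
  Eq Nat (succ (succ (succ (succ (succ zero))))) (succ (succ (succ (succ (succ zero)))))


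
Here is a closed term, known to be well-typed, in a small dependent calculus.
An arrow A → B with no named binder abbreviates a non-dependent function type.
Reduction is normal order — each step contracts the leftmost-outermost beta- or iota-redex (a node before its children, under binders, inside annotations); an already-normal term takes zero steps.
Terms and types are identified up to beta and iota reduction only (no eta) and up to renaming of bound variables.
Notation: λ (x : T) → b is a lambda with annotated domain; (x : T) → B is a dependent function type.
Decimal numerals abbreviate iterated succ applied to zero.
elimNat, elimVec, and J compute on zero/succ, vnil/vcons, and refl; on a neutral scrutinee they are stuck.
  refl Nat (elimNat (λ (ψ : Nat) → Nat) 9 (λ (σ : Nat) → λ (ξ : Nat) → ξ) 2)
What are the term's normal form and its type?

reduced normal form:
  refl Nat 9
inferred type:
  Eq Nat 9 9
observation: 7 normal-order steps normalize the term, beginning with an elimNat iota-redex.


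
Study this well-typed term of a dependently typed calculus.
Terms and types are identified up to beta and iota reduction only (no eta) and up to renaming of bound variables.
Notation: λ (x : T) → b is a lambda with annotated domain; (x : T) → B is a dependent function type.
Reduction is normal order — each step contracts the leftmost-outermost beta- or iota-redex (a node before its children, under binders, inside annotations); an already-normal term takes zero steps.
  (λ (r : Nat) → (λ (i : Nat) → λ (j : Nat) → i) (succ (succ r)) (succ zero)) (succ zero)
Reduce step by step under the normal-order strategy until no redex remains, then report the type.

normal-order reduction sequence:
  (λ (r : Nat) → (λ (i : Nat) → λ (j : Nat) → i) (succ (succ r)) (succ zero)) (succ zero)
  ~> (λ (r : Nat) → λ (i : Nat) → r) (succ (succ (succ zero))) (succ zero)
  ~> (λ (r : Nat) → succ (succ (succ zero))) (succ zero)
  ~> succ (succ (succ zero))
inferred type:
  Nat


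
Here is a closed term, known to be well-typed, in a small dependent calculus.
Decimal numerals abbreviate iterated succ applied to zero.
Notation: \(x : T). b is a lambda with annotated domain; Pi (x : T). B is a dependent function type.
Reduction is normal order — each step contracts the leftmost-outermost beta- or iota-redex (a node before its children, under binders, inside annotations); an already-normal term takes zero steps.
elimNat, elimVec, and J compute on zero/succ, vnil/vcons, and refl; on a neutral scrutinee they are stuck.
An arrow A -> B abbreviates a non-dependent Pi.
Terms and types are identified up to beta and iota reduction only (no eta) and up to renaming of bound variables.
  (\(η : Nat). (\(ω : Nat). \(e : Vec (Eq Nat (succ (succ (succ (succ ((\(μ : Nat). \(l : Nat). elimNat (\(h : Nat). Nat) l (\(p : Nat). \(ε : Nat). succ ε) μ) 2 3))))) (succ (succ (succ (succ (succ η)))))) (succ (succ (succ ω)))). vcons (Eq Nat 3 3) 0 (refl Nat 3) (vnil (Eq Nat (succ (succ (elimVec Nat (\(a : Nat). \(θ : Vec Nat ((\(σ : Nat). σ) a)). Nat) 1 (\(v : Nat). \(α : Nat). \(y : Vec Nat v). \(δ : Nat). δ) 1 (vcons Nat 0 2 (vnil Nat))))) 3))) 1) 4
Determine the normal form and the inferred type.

reduced normal form:
  \(η : Vec (Eq Nat 9 9) 4). vcons (Eq Nat 3 3) 0 (refl Nat 3) (vnil (Eq Nat 3 3))
the term's type:
  Vec (Eq Nat 9 9) 4 -> Vec (Eq Nat 3 3) 1
observation: 17 normal-order steps normalize the term, beginning with a beta-redex.


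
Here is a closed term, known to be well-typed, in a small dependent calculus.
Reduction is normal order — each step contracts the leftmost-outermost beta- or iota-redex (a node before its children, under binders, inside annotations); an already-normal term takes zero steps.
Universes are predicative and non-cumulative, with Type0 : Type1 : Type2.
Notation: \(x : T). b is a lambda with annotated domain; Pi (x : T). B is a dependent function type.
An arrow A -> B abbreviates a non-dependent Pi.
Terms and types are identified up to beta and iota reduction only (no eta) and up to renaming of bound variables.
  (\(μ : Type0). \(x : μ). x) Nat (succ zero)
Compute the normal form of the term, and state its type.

reduced normal form:
  succ zero
the term's type:
  Nat
observation: contracting a beta-redex first, the term normalizes in 2 steps.


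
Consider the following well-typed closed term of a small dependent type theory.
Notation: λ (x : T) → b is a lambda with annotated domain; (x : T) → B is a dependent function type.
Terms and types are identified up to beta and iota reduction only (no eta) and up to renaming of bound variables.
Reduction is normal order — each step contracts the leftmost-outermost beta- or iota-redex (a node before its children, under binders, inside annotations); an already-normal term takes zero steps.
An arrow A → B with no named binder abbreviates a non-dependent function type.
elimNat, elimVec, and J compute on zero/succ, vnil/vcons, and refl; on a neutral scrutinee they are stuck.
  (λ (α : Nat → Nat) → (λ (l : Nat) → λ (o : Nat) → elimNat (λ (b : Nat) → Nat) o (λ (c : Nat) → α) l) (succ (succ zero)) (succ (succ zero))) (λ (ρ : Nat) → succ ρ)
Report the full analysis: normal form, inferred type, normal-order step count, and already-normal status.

reduced normal form:
  succ (succ (succ (succ zero)))
type:
  Nat
normal-order step count: 10
started in normal form: no
first redex: a beta-redex


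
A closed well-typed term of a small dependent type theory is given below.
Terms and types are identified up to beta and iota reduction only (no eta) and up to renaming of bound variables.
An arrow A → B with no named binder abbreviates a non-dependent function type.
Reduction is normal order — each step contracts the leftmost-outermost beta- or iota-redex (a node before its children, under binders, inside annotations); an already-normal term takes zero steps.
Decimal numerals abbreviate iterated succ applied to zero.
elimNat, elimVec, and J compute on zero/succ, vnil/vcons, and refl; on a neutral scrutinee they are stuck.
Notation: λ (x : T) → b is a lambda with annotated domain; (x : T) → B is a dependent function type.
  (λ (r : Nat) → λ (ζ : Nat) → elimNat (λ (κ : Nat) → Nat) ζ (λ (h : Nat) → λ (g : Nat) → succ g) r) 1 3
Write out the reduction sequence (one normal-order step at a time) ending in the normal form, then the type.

normal-order reduction sequence:
  (λ (r : Nat) → λ (ζ : Nat) → elimNat (λ (κ : Nat) → Nat) ζ (λ (h : Nat) → λ (g : Nat) → succ g) r) 1 3
  ~> (λ (r : Nat) → elimNat (λ (ζ : Nat) → Nat) r (λ (κ : Nat) → λ (h : Nat) → succ h) 1) 3
  ~> elimNat (λ (r : Nat) → Nat) 3 (λ (ζ : Nat) → λ (κ : Nat) → succ κ) 1
  ~> (λ (r : Nat) → λ (ζ : Nat) → succ ζ) 0 (elimNat (λ (κ : Nat) → Nat) 3 (λ (h : Nat) → λ (g : Nat) → succ g) 0)
  ~> (λ (r : Nat) → succ r) (elimNat (λ (ζ : Nat) → Nat) 3 (λ (κ : Nat) → λ (h : Nat) → succ h) 0)
  ~> succ (elimNat (λ (r : Nat) → Nat) 3 (λ (ζ : Nat) → λ (κ : Nat) → succ κ) 0)
  ~> 4
the term's type:
  Nat


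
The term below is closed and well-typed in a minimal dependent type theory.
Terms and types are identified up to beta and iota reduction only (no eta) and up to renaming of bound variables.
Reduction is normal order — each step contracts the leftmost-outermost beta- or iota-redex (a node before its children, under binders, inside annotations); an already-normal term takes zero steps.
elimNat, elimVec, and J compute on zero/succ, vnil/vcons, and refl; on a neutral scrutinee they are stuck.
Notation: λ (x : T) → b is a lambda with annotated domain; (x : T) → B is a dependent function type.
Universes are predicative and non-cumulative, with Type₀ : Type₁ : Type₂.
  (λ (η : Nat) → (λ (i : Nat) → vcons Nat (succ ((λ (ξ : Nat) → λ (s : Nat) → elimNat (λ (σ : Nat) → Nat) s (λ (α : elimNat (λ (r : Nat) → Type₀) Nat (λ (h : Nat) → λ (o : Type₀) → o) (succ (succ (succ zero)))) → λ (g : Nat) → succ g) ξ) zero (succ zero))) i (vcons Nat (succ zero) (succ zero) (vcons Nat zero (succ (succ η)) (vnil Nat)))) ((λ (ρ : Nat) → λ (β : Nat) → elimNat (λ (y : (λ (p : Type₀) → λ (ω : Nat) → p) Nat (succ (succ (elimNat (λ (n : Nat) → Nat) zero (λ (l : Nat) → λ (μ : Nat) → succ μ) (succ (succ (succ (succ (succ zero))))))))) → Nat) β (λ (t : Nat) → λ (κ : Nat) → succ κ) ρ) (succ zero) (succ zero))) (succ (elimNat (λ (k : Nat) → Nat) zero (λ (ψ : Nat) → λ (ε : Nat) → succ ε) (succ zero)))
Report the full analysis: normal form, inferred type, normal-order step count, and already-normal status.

resulting normal form:
  vcons Nat (succ (succ zero)) (succ (succ zero)) (vcons Nat (succ zero) (succ zero) (vcons Nat zero (succ (succ (succ (succ zero)))) (vnil Nat)))
inferred type:
  Vec Nat (succ (succ (succ zero)))
reduction steps (normal order): 15
term was already normal: no
first contracted redex: a beta-redex


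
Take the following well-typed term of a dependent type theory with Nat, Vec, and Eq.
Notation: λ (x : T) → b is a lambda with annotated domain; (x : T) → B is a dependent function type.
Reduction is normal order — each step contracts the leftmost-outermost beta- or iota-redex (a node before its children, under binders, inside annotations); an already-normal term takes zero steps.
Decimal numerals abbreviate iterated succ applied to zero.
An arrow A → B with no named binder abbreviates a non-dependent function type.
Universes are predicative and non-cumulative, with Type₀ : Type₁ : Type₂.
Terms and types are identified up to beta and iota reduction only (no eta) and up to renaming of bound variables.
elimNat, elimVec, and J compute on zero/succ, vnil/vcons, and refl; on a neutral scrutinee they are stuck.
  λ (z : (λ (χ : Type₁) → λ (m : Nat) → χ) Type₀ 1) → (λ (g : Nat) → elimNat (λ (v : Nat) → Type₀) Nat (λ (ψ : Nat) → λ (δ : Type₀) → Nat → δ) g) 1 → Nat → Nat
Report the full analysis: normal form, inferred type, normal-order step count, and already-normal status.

reduced normal form:
  λ (z : Type₀) → (Nat → Nat) → Nat → Nat
the term's type:
  Type₀ → Type₀
normal-order step count: 7
term was already normal: no
first redex: a beta-redex


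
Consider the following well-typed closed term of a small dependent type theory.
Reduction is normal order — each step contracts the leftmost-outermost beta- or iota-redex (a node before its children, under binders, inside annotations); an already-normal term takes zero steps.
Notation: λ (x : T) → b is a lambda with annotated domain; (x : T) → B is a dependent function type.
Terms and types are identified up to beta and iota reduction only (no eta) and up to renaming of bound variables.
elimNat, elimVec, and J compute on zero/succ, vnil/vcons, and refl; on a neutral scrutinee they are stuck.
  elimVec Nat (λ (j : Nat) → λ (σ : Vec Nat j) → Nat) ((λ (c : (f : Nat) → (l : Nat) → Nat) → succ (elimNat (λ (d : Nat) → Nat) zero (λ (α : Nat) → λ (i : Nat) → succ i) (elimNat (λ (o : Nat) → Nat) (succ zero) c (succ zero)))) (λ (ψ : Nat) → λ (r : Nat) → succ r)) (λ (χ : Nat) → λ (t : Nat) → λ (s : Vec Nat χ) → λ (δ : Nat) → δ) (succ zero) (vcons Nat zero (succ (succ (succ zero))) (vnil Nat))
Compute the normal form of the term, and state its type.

normal form:
  succ (succ (succ zero))
inferred type:
  Nat


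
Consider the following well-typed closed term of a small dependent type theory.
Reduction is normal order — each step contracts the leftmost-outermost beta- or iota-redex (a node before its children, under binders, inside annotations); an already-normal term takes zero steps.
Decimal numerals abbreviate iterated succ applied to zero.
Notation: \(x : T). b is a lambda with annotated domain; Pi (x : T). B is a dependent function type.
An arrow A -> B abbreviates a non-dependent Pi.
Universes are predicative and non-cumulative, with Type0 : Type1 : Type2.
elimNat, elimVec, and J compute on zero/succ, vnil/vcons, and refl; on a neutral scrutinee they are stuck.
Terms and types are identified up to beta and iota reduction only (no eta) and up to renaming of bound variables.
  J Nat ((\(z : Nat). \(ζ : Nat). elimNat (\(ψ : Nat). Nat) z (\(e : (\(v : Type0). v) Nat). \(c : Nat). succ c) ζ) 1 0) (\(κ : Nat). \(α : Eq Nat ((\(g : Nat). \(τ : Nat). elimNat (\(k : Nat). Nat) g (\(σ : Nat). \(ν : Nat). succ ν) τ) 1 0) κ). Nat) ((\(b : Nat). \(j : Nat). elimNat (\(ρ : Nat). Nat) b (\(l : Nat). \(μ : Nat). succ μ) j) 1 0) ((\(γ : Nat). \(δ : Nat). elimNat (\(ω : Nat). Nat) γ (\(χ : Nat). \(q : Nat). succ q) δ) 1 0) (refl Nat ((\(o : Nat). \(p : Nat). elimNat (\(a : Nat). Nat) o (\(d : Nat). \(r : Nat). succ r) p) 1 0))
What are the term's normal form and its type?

normal form:
  1
type:
  Nat
observation: reduction starts at a J iota-redex, and 4 normal-order steps reach the normal form.


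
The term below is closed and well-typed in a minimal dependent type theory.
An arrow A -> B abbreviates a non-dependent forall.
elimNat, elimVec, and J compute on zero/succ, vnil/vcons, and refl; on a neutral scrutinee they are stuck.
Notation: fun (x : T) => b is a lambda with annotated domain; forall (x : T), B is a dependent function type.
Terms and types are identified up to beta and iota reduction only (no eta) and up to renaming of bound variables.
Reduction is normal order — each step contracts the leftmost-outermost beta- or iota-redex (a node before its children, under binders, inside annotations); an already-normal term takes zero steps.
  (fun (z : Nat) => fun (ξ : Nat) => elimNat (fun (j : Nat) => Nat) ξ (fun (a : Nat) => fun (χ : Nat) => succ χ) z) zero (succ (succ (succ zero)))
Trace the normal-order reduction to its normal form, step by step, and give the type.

reduction (normal order):
  (fun (z : Nat) => fun (ξ : Nat) => elimNat (fun (j : Nat) => Nat) ξ (fun (a : Nat) => fun (χ : Nat) => succ χ) z) zero (succ (succ (succ zero)))
  ~> (fun (z : Nat) => elimNat (fun (ξ : Nat) => Nat) z (fun (j : Nat) => fun (a : Nat) => succ a) zero) (succ (succ (succ zero)))
  ~> elimNat (fun (z : Nat) => Nat) (succ (succ (succ zero))) (fun (ξ : Nat) => fun (j : Nat) => succ j) zero
  ~> succ (succ (succ zero))
inferred type:
  Nat


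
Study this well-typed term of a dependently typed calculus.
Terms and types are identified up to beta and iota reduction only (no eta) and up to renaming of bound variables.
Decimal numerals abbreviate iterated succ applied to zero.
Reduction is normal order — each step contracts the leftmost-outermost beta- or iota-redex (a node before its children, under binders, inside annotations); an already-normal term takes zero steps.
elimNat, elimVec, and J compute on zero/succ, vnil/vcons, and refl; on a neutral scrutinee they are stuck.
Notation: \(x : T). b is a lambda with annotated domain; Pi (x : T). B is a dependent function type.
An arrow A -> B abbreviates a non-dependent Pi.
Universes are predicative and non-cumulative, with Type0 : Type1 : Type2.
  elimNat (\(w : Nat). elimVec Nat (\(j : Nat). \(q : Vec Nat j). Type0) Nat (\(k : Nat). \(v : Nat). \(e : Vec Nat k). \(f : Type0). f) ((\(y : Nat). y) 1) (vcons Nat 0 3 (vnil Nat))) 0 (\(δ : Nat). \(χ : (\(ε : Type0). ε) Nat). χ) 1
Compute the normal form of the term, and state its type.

resulting normal form:
  0
inferred type:
  Nat
observation: normalization takes exactly 4 steps under the normal-order strategy.


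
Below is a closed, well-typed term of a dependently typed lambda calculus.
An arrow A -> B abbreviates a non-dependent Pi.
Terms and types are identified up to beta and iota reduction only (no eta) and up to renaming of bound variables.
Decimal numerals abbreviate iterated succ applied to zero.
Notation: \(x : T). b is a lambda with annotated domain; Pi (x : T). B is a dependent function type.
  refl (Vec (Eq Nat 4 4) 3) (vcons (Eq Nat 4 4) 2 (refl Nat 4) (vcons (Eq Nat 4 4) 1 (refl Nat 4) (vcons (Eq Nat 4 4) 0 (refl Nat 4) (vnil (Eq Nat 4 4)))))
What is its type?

inferred type:
  Eq (Vec (Eq Nat 4 4) 3) (vcons (Eq Nat 4 4) 2 (refl Nat 4) (vcons (Eq Nat 4 4) 1 (refl Nat 4) (vcons (Eq Nat 4 4) 0 (refl Nat 4) (vnil (Eq Nat 4 4))))) (vcons (Eq Nat 4 4) 2 (refl Nat 4) (vcons (Eq Nat 4 4) 1 (refl Nat 4) (vcons (Eq Nat 4 4) 0 (refl Nat 4) (vnil (Eq Nat 4 4)))))


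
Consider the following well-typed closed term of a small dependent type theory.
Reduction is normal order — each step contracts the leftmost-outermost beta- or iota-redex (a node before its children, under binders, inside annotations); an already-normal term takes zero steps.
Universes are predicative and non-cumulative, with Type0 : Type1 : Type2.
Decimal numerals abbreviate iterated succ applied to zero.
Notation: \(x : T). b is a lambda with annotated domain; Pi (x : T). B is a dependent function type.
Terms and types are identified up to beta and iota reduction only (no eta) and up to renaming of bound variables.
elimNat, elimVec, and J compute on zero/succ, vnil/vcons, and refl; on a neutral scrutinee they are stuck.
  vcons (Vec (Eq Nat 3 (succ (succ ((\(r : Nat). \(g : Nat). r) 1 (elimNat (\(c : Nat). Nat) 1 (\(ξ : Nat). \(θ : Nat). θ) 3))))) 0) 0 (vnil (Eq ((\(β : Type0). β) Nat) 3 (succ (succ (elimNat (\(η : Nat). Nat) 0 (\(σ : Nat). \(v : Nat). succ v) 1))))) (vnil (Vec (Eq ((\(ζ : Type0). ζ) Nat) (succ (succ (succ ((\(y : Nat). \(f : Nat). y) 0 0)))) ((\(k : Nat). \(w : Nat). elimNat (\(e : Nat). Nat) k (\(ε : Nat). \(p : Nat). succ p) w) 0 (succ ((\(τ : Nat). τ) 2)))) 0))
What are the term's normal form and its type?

reduced normal form:
  vcons (Vec (Eq Nat 3 3) 0) 0 (vnil (Eq Nat 3 3)) (vnil (Vec (Eq Nat 3 3) 0))
the term's type:
  Vec (Vec (Eq Nat 3 3) 0) 1
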